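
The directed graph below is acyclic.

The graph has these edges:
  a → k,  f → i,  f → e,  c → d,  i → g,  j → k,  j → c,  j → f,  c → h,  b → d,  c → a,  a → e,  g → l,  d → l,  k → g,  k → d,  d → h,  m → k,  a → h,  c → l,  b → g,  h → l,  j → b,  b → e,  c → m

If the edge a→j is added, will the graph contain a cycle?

Adding a→j creates a cycle iff j can already reach a.
Path from j: j → c → a.
So j → … → a → j is a cycle.

Yes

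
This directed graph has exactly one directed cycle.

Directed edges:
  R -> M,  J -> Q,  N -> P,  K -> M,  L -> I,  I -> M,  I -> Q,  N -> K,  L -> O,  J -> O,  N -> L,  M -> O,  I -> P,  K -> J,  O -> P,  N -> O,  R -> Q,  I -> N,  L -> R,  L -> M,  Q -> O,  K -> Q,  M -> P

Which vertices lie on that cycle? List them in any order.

DFS with gray/black marking from I:
I gray
  M gray
    P gray
    P black
    O gray
      O→P: P black — skip
    O black
  M black
  N gray
    N→P: P black — skip
    K gray
      Q gray
        Q→O: O black — skip
      Q black
      K→M: M black — skip
      J gray
        J→Q: Q black — skip
        J→O: O black — skip
      J black
    K black
    L gray
      R gray
        R→Q: Q black — skip
        R→M: M black — skip
      R black
      L→O: O black — skip
      L→I: I is gray → back edge
Back edge closes the cycle I → N → L → I; its vertices are {I, L, N}.

I, L, N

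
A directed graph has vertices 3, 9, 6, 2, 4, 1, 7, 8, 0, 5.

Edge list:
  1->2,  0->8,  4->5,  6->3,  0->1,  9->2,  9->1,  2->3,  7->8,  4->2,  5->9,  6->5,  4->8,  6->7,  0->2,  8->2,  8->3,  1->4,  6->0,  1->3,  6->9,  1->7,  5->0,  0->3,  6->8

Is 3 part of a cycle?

3 lies on a cycle iff there is a path from 3 back to itself.
Exploring from 3, it never reaches itself; equivalently, its strongly connected component is a singleton.

No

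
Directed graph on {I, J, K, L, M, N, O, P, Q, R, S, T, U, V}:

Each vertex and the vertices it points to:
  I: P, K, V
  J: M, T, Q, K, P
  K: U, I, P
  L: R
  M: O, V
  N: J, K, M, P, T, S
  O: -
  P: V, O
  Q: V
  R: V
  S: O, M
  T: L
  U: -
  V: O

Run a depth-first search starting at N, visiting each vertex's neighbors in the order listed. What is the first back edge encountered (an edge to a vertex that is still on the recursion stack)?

I→K

DFS from N (visiting each vertex's neighbors in the order listed); mark gray on enter, black on exit:
N gray
  J gray
    M gray
      O gray
      O black
      V gray
        V→O: O black — skip
      V black
    M black
    T gray
      L gray
        R gray
          R→V: V black — skip
        R black
      L black
    T black
    Q gray
      Q→V: V black — skip
    Q black
    K gray
      U gray
      U black
      I gray
        P gray
          P→V: V black — skip
          P→O: O black — skip
        P black
        I→K: K is gray → back edge
First back edge: I → K.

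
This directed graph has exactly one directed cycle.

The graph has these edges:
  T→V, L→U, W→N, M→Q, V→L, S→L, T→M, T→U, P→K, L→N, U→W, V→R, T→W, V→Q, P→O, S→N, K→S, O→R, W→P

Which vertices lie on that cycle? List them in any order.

K, L, P, S, U, W

DFS with gray/black marking from W:
W gray
  P gray
    K gray
      S gray
        N gray
        N black
        L gray
          L→N: N black — skip
          U gray
            U→W: W is gray → back edge
Back edge closes the cycle W → P → K → S → L → U → W; its vertices are {K, L, P, S, U, W}.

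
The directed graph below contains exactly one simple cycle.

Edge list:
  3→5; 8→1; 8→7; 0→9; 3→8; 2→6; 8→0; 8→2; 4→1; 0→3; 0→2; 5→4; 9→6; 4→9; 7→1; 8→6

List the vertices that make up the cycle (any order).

0, 3, 8

DFS with gray/black marking from 3:
3 gray
  5 gray
    4 gray
      9 gray
        6 gray
        6 black
      9 black
      1 gray
      1 black
    4 black
  5 black
  8 gray
    2 gray
      2→6: 6 black — skip
    2 black
    8→1: 1 black — skip
    7 gray
      7→1: 1 black — skip
    7 black
    0 gray
      0→9: 9 black — skip
      0→2: 2 black — skip
      0→3: 3 is gray → back edge
Back edge closes the cycle 3 → 8 → 0 → 3; its vertices are {0, 3, 8}.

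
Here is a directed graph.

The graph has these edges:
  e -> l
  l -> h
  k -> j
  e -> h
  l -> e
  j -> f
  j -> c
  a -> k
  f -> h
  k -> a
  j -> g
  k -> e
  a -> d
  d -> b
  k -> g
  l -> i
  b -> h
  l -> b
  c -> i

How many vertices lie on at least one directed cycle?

4

A vertex is on a directed cycle iff it belongs to a strongly connected component of size ≥ 2 (or has a self-loop).
The vertices on cycles are {a, e, k, l} — 4 in total.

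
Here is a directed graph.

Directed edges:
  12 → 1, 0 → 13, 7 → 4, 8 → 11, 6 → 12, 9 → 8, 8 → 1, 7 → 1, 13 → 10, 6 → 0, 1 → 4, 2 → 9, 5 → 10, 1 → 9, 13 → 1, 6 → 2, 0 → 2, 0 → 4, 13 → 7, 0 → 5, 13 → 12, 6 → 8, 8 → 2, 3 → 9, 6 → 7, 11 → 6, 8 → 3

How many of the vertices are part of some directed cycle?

11

A vertex is on a directed cycle iff it belongs to a strongly connected component of size ≥ 2 (or has a self-loop).
The vertices on cycles are {0, 1, 2, 3, 6, 7, 8, 9, 11, 12, 13} — 11 in total.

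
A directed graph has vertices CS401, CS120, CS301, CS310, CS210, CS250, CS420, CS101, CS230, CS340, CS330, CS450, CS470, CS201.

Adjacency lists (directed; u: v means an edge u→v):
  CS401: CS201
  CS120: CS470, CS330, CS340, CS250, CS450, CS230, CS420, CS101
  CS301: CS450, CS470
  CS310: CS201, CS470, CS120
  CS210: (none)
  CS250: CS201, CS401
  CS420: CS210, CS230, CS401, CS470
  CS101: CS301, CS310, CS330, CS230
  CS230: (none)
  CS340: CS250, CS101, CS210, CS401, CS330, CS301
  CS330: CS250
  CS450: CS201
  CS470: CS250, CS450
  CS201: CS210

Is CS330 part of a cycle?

No

CS330 lies on a cycle iff there is a path from CS330 back to itself.
Exploring from CS330, it never reaches itself; equivalently, its strongly connected component is a singleton.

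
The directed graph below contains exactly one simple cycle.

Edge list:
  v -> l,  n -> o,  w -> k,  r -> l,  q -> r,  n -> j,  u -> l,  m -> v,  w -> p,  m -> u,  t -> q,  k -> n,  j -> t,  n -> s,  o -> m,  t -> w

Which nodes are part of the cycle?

j, k, n, t, w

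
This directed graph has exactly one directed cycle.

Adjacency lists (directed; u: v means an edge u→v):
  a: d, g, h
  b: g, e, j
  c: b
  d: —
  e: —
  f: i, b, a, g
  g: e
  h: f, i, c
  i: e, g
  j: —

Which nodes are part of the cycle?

a, f, h

DFS with gray/black marking from a:
a gray
  d gray
  d black
  g gray
    e gray
    e black
  g black
  h gray
    f gray
      i gray
        i→e: e black — skip
        i→g: g black — skip
      i black
      b gray
        b→g: g black — skip
        b→e: e black — skip
        j gray
        j black
      b black
      f→a: a is gray → back edge
Back edge closes the cycle a → h → f → a; its vertices are {a, f, h}.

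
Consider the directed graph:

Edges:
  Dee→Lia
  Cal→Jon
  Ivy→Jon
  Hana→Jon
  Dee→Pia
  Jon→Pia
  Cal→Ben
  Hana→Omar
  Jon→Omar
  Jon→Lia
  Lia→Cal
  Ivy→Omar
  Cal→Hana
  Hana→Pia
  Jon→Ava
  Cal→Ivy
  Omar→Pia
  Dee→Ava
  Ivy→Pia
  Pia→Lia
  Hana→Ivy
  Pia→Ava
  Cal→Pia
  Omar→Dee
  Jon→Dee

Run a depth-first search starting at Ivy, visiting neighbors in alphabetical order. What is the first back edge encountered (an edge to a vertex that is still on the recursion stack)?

Hana→Ivy

DFS from Ivy (visiting neighbors in alphabetical order); mark gray on enter, black on exit:
Ivy gray
  Jon gray
    Ava gray
    Ava black
    Dee gray
      Dee→Ava: Ava black — skip
      Lia gray
        Cal gray
          Ben gray
          Ben black
          Hana gray
            Hana→Ivy: Ivy is gray → back edge
First back edge: Hana → Ivy.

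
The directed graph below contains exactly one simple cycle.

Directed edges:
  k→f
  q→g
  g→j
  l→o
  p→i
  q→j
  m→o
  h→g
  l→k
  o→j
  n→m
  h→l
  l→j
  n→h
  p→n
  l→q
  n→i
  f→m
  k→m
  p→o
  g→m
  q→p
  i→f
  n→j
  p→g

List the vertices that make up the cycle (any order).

h, l, n, p, q

DFS with gray/black marking from p:
p gray
  i gray
    f gray
      m gray
        o gray
          j gray
          j black
        o black
      m black
    f black
  i black
  g gray
    g→j: j black — skip
    g→m: m black — skip
  g black
  p→o: o black — skip
  n gray
    n→m: m black — skip
    n→j: j black — skip
    h gray
      l gray
        k gray
          k→m: m black — skip
          k→f: f black — skip
        k black
        q gray
          q→p: p is gray → back edge
Back edge closes the cycle p → n → h → l → q → p; its vertices are {h, l, n, p, q}.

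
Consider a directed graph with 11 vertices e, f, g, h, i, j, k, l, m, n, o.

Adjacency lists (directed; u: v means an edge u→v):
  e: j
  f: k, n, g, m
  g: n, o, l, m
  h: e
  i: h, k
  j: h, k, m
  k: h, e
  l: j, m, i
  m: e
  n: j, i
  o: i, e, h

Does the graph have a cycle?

Yes

DFS with white/gray/black marking, starting from o:
o gray
  i gray
    h gray
      e gray
        j gray
          j→h: h is gray → back edge
Back edge found, so a cycle exists: h → e → j → h.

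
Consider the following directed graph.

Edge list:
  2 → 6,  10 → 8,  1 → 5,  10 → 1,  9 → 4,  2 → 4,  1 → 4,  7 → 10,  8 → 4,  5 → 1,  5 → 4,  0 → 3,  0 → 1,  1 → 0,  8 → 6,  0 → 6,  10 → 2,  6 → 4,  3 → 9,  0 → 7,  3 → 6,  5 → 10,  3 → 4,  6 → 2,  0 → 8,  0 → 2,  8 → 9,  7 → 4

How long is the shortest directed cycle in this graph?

2

For each vertex v, BFS finds the shortest path from v back to v.
The shortest such closed walk is 0 → 1 → 0, length 2.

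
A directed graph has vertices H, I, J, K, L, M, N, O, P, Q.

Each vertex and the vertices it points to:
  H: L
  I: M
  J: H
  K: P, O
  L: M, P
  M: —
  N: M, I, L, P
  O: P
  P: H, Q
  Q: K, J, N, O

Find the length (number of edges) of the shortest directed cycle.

3

For each vertex v, BFS finds the shortest path from v back to v.
The shortest such closed walk is Q → K → P → Q, length 3.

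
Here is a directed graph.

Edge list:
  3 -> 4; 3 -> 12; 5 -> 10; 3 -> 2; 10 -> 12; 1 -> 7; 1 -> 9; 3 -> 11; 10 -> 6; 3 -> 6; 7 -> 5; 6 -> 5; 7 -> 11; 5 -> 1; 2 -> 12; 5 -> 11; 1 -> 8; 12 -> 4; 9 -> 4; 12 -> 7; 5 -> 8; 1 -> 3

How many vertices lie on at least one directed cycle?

8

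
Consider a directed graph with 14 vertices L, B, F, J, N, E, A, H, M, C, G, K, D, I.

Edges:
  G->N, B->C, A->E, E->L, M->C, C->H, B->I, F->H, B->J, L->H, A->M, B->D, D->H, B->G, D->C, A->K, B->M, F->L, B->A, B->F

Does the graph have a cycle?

No

DFS with white/gray/black marking, starting from A:
A gray
  M gray
    C gray
      H gray
      H black
    C black
  M black
  E gray
    L gray
      L→H: H black — skip
    L black
  E black
  K gray
  K black
A black
B gray
  B→A: A black — skip
  G gray
    N gray
    N black
  G black
  B→C: C black — skip
  J gray
  J black
  B→M: M black — skip
  F gray
    F→H: H black — skip
    F→L: L black — skip
  F black
  I gray
  I black
  D gray
    D→C: C black — skip
    D→H: H black — skip
  D black
B black
Every edge goes to a white or black vertex — no back edge, so the graph is acyclic.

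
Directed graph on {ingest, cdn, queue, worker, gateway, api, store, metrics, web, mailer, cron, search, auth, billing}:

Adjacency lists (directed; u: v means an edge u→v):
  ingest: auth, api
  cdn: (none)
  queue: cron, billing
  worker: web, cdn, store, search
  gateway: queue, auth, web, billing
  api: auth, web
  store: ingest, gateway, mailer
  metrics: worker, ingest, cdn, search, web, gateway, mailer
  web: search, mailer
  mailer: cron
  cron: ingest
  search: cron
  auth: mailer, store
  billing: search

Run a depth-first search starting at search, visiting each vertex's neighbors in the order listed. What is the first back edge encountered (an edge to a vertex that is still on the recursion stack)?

DFS from search (visiting each vertex's neighbors in the order listed); mark gray on enter, black on exit:
search gray
  cron gray
    ingest gray
      auth gray
        mailer gray
          mailer→cron: cron is gray → back edge
First back edge: mailer → cron.

mailer→cron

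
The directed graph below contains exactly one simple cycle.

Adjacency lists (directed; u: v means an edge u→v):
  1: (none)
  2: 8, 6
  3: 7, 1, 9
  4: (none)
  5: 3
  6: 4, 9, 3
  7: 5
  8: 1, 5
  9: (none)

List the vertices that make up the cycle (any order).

3, 5, 7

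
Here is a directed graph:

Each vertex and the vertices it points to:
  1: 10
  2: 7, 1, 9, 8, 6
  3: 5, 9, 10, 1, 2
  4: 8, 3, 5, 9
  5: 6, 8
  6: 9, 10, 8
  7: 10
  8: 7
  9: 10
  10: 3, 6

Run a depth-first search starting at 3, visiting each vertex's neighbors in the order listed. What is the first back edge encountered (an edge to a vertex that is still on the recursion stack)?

DFS from 3 (visiting each vertex's neighbors in the order listed); mark gray on enter, black on exit:
3 gray
  5 gray
    6 gray
      9 gray
        10 gray
          10→3: 3 is gray → back edge
First back edge: 10 → 3.

10→3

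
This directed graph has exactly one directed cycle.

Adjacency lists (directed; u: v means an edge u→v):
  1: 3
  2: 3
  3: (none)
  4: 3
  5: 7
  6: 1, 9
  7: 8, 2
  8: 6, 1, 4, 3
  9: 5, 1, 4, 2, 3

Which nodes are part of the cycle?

5, 6, 7, 8, 9

DFS with gray/black marking from 5:
5 gray
  7 gray
    8 gray
      6 gray
        1 gray
          3 gray
          3 black
        1 black
        9 gray
          9→5: 5 is gray → back edge
Back edge closes the cycle 5 → 7 → 8 → 6 → 9 → 5; its vertices are {5, 6, 7, 8, 9}.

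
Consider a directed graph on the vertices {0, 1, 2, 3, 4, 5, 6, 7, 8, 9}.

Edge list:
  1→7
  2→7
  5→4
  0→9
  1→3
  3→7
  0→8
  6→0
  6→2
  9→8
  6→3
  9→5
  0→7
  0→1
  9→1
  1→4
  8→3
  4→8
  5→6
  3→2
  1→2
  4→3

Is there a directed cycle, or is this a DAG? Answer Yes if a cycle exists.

DFS with white/gray/black marking, starting from 9:
9 gray
  8 gray
    3 gray
      7 gray
      7 black
      2 gray
        2→7: 7 black — skip
      2 black
    3 black
  8 black
  5 gray
    4 gray
      4→8: 8 black — skip
      4→3: 3 black — skip
    4 black
    6 gray
      6→2: 2 black — skip
      6→3: 3 black — skip
      0 gray
        0→9: 9 is gray → back edge
Back edge found, so a cycle exists: 9 → 5 → 6 → 0 → 9.

Yes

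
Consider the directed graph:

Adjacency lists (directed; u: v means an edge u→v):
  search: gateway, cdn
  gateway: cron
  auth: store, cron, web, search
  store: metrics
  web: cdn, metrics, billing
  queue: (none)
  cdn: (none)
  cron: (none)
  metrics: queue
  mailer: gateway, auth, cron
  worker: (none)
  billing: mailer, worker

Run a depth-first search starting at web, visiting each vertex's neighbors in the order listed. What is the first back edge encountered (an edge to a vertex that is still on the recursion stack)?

DFS from web (visiting each vertex's neighbors in the order listed); mark gray on enter, black on exit:
web gray
  cdn gray
  cdn black
  metrics gray
    queue gray
    queue black
  metrics black
  billing gray
    mailer gray
      gateway gray
        cron gray
        cron black
      gateway black
      auth gray
        store gray
          store→metrics: metrics black — skip
        store black
        auth→cron: cron black — skip
        auth→web: web is gray → back edge
First back edge: auth → web.

auth->web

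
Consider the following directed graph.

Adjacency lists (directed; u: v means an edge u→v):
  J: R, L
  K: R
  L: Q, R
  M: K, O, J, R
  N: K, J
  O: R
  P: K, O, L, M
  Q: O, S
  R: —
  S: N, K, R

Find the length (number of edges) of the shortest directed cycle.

5

For each vertex v, BFS finds the shortest path from v back to v.
The shortest such closed walk is L → Q → S → N → J → L, length 5.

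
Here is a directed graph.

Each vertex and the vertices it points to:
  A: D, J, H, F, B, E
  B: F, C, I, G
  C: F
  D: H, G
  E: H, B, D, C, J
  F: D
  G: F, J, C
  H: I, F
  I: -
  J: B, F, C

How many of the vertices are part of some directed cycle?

A vertex is on a directed cycle iff it belongs to a strongly connected component of size ≥ 2 (or has a self-loop).
The vertices on cycles are {B, C, D, F, G, H, J} — 7 in total.

7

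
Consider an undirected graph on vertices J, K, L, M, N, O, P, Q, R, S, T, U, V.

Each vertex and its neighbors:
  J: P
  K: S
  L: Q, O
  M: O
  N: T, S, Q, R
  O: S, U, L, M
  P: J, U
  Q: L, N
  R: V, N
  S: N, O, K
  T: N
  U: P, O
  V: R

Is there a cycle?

Yes

DFS, tracking each vertex's parent; an edge to a visited non-parent vertex closes a cycle.
Start from S:
visit S (parent –)
  visit N (parent S)
    visit T (parent N)
      T–N: parent, skip
    N–S: parent, skip
    visit Q (parent N)
      visit L (parent Q)
        L–Q: parent, skip
        visit O (parent L)
          O–S: S visited and ≠ parent → cycle
Cycle: S – N – Q – L – O – S.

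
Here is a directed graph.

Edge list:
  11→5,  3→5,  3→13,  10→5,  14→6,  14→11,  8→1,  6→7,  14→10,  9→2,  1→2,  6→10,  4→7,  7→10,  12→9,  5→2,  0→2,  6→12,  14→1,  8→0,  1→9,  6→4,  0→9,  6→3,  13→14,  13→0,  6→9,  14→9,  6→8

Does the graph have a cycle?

Yes

DFS with white/gray/black marking, starting from 6:
6 gray
  7 gray
    10 gray
      5 gray
        2 gray
        2 black
      5 black
    10 black
  7 black
  3 gray
    3→5: 5 black — skip
    13 gray
      14 gray
        1 gray
          1→2: 2 black — skip
          9 gray
            9→2: 2 black — skip
          9 black
        1 black
        14→9: 9 black — skip
        14→6: 6 is gray → back edge
Back edge found, so a cycle exists: 6 → 3 → 13 → 14 → 6.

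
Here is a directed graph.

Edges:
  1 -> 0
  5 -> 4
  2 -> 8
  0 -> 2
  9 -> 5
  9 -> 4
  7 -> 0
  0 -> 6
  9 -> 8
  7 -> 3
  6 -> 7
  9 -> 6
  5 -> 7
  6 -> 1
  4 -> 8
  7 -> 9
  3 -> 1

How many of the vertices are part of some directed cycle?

7

A vertex is on a directed cycle iff it belongs to a strongly connected component of size ≥ 2 (or has a self-loop).
The vertices on cycles are {0, 1, 3, 5, 6, 7, 9} — 7 in total.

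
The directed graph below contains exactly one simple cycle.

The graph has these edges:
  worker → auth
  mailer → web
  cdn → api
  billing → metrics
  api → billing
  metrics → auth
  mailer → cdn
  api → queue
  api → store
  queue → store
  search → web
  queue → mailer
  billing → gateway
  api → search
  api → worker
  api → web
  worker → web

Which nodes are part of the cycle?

api, cdn, queue, mailer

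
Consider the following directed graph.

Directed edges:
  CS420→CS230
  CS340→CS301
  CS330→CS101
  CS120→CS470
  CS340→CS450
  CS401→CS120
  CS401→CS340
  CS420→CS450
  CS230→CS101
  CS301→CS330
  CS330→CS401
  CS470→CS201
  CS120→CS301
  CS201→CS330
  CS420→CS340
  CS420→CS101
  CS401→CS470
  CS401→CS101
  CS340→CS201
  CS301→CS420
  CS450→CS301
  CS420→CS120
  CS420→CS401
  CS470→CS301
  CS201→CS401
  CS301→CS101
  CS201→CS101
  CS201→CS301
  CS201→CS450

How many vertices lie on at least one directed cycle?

9

A vertex is on a directed cycle iff it belongs to a strongly connected component of size ≥ 2 (or has a self-loop).
The vertices on cycles are {CS120, CS201, CS301, CS330, CS340, CS401, CS420, CS450, CS470} — 9 in total.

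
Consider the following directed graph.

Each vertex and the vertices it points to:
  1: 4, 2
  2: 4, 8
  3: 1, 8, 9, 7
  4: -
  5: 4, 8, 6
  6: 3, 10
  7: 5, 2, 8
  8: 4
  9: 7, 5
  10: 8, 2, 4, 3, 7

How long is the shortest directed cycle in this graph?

4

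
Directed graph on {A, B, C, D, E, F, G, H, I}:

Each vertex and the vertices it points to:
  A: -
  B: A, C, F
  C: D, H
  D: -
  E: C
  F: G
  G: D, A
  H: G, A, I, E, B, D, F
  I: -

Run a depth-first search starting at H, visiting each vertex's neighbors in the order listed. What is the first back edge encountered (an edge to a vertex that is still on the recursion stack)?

DFS from H (visiting each vertex's neighbors in the order listed); mark gray on enter, black on exit:
H gray
  G gray
    D gray
    D black
    A gray
    A black
  G black
  H→A: A black — skip
  I gray
  I black
  E gray
    C gray
      C→D: D black — skip
      C→H: H is gray → back edge
First back edge: C → H.

C->H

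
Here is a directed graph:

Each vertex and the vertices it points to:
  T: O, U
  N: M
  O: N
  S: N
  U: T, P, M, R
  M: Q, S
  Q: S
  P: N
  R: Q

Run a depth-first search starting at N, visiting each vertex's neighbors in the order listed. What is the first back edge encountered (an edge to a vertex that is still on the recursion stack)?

S->N

DFS from N (visiting each vertex's neighbors in the order listed); mark gray on enter, black on exit:
N gray
  M gray
    Q gray
      S gray
        S→N: N is gray → back edge
First back edge: S → N.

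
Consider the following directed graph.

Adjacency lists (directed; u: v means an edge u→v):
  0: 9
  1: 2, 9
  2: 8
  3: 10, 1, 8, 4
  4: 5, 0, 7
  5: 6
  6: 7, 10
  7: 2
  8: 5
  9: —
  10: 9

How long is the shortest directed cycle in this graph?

For each vertex v, BFS finds the shortest path from v back to v.
The shortest such closed walk is 5 → 6 → 7 → 2 → 8 → 5, length 5.

5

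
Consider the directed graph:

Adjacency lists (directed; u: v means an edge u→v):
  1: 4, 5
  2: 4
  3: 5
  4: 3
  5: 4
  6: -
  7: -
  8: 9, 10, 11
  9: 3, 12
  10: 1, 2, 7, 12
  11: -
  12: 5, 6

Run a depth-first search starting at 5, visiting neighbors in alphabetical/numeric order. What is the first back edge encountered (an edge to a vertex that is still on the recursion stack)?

3->5

DFS from 5 (visiting neighbors in alphabetical/numeric order); mark gray on enter, black on exit:
5 gray
  4 gray
    3 gray
      3→5: 5 is gray → back edge
First back edge: 3 → 5.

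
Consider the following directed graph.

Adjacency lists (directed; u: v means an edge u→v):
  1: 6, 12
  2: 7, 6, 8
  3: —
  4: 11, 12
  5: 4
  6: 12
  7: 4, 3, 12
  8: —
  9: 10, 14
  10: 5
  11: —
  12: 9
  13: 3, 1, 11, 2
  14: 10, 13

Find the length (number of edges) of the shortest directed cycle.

5

For each vertex v, BFS finds the shortest path from v back to v.
The shortest such closed walk is 14 → 13 → 1 → 12 → 9 → 14, length 5.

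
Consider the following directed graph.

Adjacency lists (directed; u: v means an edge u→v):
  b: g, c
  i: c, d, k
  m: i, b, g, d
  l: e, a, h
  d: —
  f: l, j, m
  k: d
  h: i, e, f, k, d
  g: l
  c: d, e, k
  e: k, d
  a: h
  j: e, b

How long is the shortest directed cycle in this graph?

3

For each vertex v, BFS finds the shortest path from v back to v.
The shortest such closed walk is f → l → h → f, length 3.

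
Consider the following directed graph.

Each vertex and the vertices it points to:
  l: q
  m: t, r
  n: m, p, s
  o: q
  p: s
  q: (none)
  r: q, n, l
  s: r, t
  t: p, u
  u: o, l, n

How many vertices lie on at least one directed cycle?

A vertex is on a directed cycle iff it belongs to a strongly connected component of size ≥ 2 (or has a self-loop).
The vertices on cycles are {m, n, p, r, s, t, u} — 7 in total.

7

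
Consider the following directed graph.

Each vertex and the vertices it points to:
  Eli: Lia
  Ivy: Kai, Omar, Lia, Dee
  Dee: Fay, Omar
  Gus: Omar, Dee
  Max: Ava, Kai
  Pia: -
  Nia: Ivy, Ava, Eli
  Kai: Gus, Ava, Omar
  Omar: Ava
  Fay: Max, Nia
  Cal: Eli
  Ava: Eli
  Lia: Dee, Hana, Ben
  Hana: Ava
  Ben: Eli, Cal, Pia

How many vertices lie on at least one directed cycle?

14

A vertex is on a directed cycle iff it belongs to a strongly connected component of size ≥ 2 (or has a self-loop).
The vertices on cycles are {Ava, Ben, Cal, Dee, Eli, Fay, Gus, Ivy, Kai, Lia, Max, Nia, Hana, Omar} — 14 in total.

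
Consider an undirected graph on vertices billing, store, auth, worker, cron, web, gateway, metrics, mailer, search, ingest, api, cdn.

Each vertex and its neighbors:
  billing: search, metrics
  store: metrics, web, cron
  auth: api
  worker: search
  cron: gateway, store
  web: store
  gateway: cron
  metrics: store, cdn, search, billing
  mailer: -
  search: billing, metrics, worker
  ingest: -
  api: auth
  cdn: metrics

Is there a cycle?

Yes

DFS, tracking each vertex's parent; an edge to a visited non-parent vertex closes a cycle.
Start from search:
visit search (parent –)
  visit billing (parent search)
    billing–search: parent, skip
    visit metrics (parent billing)
      visit store (parent metrics)
        store–metrics: parent, skip
        visit web (parent store)
          web–store: parent, skip
        visit cron (parent store)
          visit gateway (parent cron)
            gateway–cron: parent, skip
          cron–store: parent, skip
      visit cdn (parent metrics)
        cdn–metrics: parent, skip
      metrics–search: search visited and ≠ parent → cycle
Cycle: search – billing – metrics – search.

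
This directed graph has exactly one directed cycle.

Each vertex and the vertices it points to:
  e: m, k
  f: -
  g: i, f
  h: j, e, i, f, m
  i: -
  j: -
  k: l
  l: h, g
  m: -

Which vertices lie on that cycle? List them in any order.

e, h, k, l

DFS with gray/black marking from l:
l gray
  h gray
    j gray
    j black
    e gray
      m gray
      m black
      k gray
        k→l: l is gray → back edge
Back edge closes the cycle l → h → e → k → l; its vertices are {e, h, k, l}.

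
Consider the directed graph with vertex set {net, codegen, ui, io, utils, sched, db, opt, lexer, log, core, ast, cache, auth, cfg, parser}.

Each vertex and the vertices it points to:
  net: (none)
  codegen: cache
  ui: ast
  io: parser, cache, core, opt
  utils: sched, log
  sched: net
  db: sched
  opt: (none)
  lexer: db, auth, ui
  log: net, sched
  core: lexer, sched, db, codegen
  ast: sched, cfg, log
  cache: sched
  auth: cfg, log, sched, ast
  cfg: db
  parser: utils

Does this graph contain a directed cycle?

No

DFS with white/gray/black marking, starting from sched:
sched gray
  net gray
  net black
sched black
codegen gray
  cache gray
    cache→sched: sched black — skip
  cache black
codegen black
ui gray
  ast gray
    ast→sched: sched black — skip
    cfg gray
      db gray
        db→sched: sched black — skip
      db black
    cfg black
    log gray
      log→net: net black — skip
      log→sched: sched black — skip
    log black
  ast black
ui black
io gray
  parser gray
    utils gray
      utils→sched: sched black — skip
      utils→log: log black — skip
    utils black
  parser black
  io→cache: cache black — skip
  core gray
    lexer gray
      lexer→db: db black — skip
      auth gray
        auth→cfg: cfg black — skip
        auth→log: log black — skip
        auth→sched: sched black — skip
        auth→ast: ast black — skip
      auth black
      lexer→ui: ui black — skip
    lexer black
    core→sched: sched black — skip
    core→db: db black — skip
    core→codegen: codegen black — skip
  core black
  opt gray
  opt black
io black
Every edge goes to a white or black vertex — no back edge, so the graph is acyclic.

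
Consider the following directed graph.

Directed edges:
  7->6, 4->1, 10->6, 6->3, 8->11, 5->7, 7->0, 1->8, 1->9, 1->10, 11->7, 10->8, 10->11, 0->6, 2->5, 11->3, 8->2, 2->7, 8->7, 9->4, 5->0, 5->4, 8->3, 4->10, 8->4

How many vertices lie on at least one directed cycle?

A vertex is on a directed cycle iff it belongs to a strongly connected component of size ≥ 2 (or has a self-loop).
The vertices on cycles are {1, 2, 4, 5, 8, 9, 10} — 7 in total.

7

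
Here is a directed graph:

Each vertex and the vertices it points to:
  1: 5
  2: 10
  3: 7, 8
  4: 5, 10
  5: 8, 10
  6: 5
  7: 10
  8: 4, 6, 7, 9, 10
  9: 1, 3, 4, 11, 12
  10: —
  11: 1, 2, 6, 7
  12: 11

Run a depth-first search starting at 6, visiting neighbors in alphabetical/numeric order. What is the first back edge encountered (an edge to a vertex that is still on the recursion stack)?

DFS from 6 (visiting neighbors in alphabetical/numeric order); mark gray on enter, black on exit:
6 gray
  5 gray
    8 gray
      4 gray
        4→5: 5 is gray → back edge
First back edge: 4 → 5.

4→5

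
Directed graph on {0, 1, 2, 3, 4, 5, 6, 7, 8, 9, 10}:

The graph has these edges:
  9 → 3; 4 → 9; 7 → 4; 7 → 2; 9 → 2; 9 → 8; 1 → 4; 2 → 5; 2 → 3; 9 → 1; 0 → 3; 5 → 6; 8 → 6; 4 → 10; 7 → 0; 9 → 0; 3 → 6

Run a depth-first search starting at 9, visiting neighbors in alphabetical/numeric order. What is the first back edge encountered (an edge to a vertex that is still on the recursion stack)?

4->9

DFS from 9 (visiting neighbors in alphabetical/numeric order); mark gray on enter, black on exit:
9 gray
  0 gray
    3 gray
      6 gray
      6 black
    3 black
  0 black
  1 gray
    4 gray
      4→9: 9 is gray → back edge
First back edge: 4 → 9.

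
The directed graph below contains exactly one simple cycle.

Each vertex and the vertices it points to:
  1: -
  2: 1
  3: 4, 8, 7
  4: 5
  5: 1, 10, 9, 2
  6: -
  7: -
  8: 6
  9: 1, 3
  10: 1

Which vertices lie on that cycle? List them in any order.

DFS with gray/black marking from 5:
5 gray
  1 gray
  1 black
  10 gray
    10→1: 1 black — skip
  10 black
  9 gray
    9→1: 1 black — skip
    3 gray
      4 gray
        4→5: 5 is gray → back edge
Back edge closes the cycle 5 → 9 → 3 → 4 → 5; its vertices are {3, 4, 5, 9}.

3, 4, 5, 9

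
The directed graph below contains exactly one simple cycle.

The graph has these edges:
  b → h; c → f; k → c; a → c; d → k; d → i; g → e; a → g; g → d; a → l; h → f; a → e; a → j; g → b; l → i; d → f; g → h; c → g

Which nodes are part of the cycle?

c, d, g, k

DFS with gray/black marking from g:
g gray
  b gray
    h gray
      f gray
      f black
    h black
  b black
  g→h: h black — skip
  e gray
  e black
  d gray
    k gray
      c gray
        c→g: g is gray → back edge
Back edge closes the cycle g → d → k → c → g; its vertices are {c, d, g, k}.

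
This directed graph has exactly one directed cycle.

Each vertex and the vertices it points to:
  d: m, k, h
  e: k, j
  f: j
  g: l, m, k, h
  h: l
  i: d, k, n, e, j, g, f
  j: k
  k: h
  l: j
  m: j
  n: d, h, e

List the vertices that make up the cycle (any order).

h, j, k, l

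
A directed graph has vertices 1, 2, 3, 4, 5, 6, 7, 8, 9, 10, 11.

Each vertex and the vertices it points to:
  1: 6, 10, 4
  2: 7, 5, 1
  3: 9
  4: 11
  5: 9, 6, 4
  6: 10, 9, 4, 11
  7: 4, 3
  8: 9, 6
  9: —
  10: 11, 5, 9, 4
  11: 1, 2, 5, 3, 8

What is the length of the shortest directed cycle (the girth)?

3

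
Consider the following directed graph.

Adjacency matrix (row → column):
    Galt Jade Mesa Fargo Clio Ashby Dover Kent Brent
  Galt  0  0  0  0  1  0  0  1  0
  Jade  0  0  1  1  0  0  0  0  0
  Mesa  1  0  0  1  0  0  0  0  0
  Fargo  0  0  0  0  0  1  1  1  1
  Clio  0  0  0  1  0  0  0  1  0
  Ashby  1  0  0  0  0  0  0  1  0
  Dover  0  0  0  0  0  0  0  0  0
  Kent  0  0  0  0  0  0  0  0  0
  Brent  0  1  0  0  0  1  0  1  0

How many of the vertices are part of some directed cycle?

7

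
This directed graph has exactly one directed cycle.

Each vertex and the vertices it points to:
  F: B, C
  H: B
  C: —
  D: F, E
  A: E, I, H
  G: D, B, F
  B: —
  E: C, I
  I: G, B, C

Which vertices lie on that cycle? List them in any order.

DFS with gray/black marking from E:
E gray
  C gray
  C black
  I gray
    G gray
      D gray
        F gray
          B gray
          B black
          F→C: C black — skip
        F black
        D→E: E is gray → back edge
Back edge closes the cycle E → I → G → D → E; its vertices are {D, E, G, I}.

D, E, G, I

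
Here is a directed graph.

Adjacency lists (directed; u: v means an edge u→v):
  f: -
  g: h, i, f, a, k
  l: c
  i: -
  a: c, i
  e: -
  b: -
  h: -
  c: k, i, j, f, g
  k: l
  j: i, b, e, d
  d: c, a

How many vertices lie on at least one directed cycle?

A vertex is on a directed cycle iff it belongs to a strongly connected component of size ≥ 2 (or has a self-loop).
The vertices on cycles are {a, c, d, g, j, k, l} — 7 in total.

7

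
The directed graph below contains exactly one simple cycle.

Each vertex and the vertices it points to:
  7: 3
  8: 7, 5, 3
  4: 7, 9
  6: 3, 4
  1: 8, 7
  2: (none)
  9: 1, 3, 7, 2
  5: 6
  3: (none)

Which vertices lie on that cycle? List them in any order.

1, 4, 5, 6, 8, 9

DFS with gray/black marking from 5:
5 gray
  6 gray
    3 gray
    3 black
    4 gray
      7 gray
        7→3: 3 black — skip
      7 black
      9 gray
        1 gray
          8 gray
            8→7: 7 black — skip
            8→5: 5 is gray → back edge
Back edge closes the cycle 5 → 6 → 4 → 9 → 1 → 8 → 5; its vertices are {1, 4, 5, 6, 8, 9}.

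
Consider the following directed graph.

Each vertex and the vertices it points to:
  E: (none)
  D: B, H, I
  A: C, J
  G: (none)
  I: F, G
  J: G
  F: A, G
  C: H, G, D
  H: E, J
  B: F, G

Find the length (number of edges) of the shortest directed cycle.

For each vertex v, BFS finds the shortest path from v back to v.
The shortest such closed walk is A → C → D → I → F → A, length 5.

5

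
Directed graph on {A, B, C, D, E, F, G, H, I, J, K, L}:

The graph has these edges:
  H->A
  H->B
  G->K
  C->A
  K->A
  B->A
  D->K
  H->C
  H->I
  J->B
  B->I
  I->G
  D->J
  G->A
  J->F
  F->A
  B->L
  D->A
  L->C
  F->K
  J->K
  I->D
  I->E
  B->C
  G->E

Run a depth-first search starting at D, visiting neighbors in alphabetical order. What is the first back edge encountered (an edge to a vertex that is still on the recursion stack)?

I->D

DFS from D (visiting neighbors in alphabetical order); mark gray on enter, black on exit:
D gray
  A gray
  A black
  J gray
    B gray
      B→A: A black — skip
      C gray
        C→A: A black — skip
      C black
      I gray
        I→D: D is gray → back edge
First back edge: I → D.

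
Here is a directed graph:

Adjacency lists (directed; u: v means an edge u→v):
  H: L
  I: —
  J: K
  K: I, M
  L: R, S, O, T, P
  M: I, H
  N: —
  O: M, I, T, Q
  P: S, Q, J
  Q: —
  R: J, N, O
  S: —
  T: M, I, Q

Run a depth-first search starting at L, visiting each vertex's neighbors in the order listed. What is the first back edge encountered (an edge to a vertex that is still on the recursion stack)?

H→L

DFS from L (visiting each vertex's neighbors in the order listed); mark gray on enter, black on exit:
L gray
  R gray
    J gray
      K gray
        I gray
        I black
        M gray
          M→I: I black — skip
          H gray
            H→L: L is gray → back edge
First back edge: H → L.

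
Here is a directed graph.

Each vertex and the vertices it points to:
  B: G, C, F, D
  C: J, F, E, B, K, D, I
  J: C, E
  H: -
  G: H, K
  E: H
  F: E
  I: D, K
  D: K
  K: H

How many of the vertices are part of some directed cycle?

A vertex is on a directed cycle iff it belongs to a strongly connected component of size ≥ 2 (or has a self-loop).
The vertices on cycles are {B, C, J} — 3 in total.

3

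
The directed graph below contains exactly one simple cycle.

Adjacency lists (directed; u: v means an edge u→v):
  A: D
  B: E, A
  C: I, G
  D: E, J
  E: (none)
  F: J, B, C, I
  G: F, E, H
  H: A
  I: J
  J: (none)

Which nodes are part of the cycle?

DFS with gray/black marking from G:
G gray
  F gray
    J gray
    J black
    B gray
      E gray
      E black
      A gray
        D gray
          D→E: E black — skip
          D→J: J black — skip
        D black
      A black
    B black
    C gray
      I gray
        I→J: J black — skip
      I black
      C→G: G is gray → back edge
Back edge closes the cycle G → F → C → G; its vertices are {C, F, G}.

C, F, G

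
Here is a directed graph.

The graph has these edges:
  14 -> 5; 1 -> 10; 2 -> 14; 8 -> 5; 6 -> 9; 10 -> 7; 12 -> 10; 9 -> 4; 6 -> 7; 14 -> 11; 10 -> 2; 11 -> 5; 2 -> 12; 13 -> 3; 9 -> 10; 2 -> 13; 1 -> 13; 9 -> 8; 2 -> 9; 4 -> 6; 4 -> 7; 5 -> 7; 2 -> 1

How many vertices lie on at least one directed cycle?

7

A vertex is on a directed cycle iff it belongs to a strongly connected component of size ≥ 2 (or has a self-loop).
The vertices on cycles are {1, 2, 4, 6, 9, 10, 12} — 7 in total.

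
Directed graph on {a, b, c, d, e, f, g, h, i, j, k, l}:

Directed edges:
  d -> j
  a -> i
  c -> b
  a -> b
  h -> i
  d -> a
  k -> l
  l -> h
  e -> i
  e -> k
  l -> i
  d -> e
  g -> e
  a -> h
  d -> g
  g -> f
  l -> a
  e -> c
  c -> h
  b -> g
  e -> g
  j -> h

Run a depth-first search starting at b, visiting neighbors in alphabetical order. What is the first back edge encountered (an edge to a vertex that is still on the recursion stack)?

c->b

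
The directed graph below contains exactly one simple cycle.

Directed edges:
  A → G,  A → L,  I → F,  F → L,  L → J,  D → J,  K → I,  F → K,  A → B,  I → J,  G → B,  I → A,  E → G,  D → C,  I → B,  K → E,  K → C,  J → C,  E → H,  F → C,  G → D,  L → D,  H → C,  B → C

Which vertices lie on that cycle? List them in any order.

F, I, K

DFS with gray/black marking from K:
K gray
  C gray
  C black
  E gray
    G gray
      B gray
        B→C: C black — skip
      B black
      D gray
        D→C: C black — skip
        J gray
          J→C: C black — skip
        J black
      D black
    G black
    H gray
      H→C: C black — skip
    H black
  E black
  I gray
    A gray
      L gray
        L→D: D black — skip
        L→J: J black — skip
      L black
      A→B: B black — skip
      A→G: G black — skip
    A black
    F gray
      F→C: C black — skip
      F→L: L black — skip
      F→K: K is gray → back edge
Back edge closes the cycle K → I → F → K; its vertices are {F, I, K}.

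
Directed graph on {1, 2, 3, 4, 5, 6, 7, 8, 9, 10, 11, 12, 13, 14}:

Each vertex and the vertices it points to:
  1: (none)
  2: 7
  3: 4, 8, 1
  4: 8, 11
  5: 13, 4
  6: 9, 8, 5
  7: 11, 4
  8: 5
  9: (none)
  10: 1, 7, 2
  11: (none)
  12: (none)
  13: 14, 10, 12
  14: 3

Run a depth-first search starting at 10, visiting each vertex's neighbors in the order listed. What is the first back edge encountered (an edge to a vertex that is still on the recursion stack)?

DFS from 10 (visiting each vertex's neighbors in the order listed); mark gray on enter, black on exit:
10 gray
  1 gray
  1 black
  7 gray
    11 gray
    11 black
    4 gray
      8 gray
        5 gray
          13 gray
            14 gray
              3 gray
                3→4: 4 is gray → back edge
First back edge: 3 → 4.

3->4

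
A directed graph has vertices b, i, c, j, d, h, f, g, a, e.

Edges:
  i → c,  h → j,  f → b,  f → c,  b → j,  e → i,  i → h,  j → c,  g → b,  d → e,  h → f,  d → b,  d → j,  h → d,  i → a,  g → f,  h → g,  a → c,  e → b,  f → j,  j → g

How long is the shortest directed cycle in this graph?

3

For each vertex v, BFS finds the shortest path from v back to v.
The shortest such closed walk is g → f → j → g, length 3.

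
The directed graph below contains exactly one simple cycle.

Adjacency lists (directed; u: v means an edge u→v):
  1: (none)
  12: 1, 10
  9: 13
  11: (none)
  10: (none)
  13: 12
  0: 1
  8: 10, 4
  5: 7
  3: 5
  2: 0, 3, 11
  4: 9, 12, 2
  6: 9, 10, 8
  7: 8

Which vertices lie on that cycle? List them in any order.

2, 3, 4, 5, 7, 8

DFS with gray/black marking from 8:
8 gray
  10 gray
  10 black
  4 gray
    9 gray
      13 gray
        12 gray
          1 gray
          1 black
          12→10: 10 black — skip
        12 black
      13 black
    9 black
    4→12: 12 black — skip
    2 gray
      0 gray
        0→1: 1 black — skip
      0 black
      3 gray
        5 gray
          7 gray
            7→8: 8 is gray → back edge
Back edge closes the cycle 8 → 4 → 2 → 3 → 5 → 7 → 8; its vertices are {2, 3, 4, 5, 7, 8}.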